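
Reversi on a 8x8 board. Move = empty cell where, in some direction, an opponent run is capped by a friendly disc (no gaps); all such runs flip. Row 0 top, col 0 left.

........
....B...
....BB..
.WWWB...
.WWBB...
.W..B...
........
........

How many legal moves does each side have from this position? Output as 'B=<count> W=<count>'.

-- B to move --
(2,0): no bracket -> illegal
(2,1): flips 1 -> legal
(2,2): flips 1 -> legal
(2,3): flips 1 -> legal
(3,0): flips 3 -> legal
(4,0): flips 2 -> legal
(5,0): no bracket -> illegal
(5,2): no bracket -> illegal
(5,3): no bracket -> illegal
(6,0): flips 3 -> legal
(6,1): no bracket -> illegal
(6,2): no bracket -> illegal
B mobility = 6
-- W to move --
(0,3): no bracket -> illegal
(0,4): no bracket -> illegal
(0,5): no bracket -> illegal
(1,3): no bracket -> illegal
(1,5): flips 1 -> legal
(1,6): no bracket -> illegal
(2,3): no bracket -> illegal
(2,6): no bracket -> illegal
(3,5): flips 1 -> legal
(3,6): no bracket -> illegal
(4,5): flips 2 -> legal
(5,2): no bracket -> illegal
(5,3): flips 1 -> legal
(5,5): flips 1 -> legal
(6,3): no bracket -> illegal
(6,4): no bracket -> illegal
(6,5): flips 2 -> legal
W mobility = 6

Answer: B=6 W=6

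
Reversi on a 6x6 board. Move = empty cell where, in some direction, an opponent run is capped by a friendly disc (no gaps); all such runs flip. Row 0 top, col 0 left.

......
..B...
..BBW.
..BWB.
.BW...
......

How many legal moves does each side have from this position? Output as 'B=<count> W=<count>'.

-- B to move --
(1,3): no bracket -> illegal
(1,4): flips 1 -> legal
(1,5): no bracket -> illegal
(2,5): flips 1 -> legal
(3,1): no bracket -> illegal
(3,5): no bracket -> illegal
(4,3): flips 2 -> legal
(4,4): flips 1 -> legal
(5,1): no bracket -> illegal
(5,2): flips 1 -> legal
(5,3): no bracket -> illegal
B mobility = 5
-- W to move --
(0,1): no bracket -> illegal
(0,2): flips 3 -> legal
(0,3): no bracket -> illegal
(1,1): flips 1 -> legal
(1,3): flips 1 -> legal
(1,4): no bracket -> illegal
(2,1): flips 2 -> legal
(2,5): no bracket -> illegal
(3,0): no bracket -> illegal
(3,1): flips 1 -> legal
(3,5): flips 1 -> legal
(4,0): flips 1 -> legal
(4,3): no bracket -> illegal
(4,4): flips 1 -> legal
(4,5): no bracket -> illegal
(5,0): no bracket -> illegal
(5,1): no bracket -> illegal
(5,2): no bracket -> illegal
W mobility = 8

Answer: B=5 W=8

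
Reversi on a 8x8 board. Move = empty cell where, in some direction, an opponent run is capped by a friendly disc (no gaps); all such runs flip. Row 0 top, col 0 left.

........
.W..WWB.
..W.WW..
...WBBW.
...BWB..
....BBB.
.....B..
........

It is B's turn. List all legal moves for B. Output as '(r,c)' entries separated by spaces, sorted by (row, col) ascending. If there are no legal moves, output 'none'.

(0,0): flips 4 -> legal
(0,1): no bracket -> illegal
(0,2): no bracket -> illegal
(0,3): no bracket -> illegal
(0,4): flips 2 -> legal
(0,5): flips 2 -> legal
(0,6): no bracket -> illegal
(1,0): no bracket -> illegal
(1,2): no bracket -> illegal
(1,3): flips 3 -> legal
(2,0): no bracket -> illegal
(2,1): no bracket -> illegal
(2,3): flips 1 -> legal
(2,6): no bracket -> illegal
(2,7): flips 1 -> legal
(3,1): no bracket -> illegal
(3,2): flips 1 -> legal
(3,7): flips 1 -> legal
(4,2): no bracket -> illegal
(4,6): no bracket -> illegal
(4,7): no bracket -> illegal
(5,3): flips 1 -> legal

Answer: (0,0) (0,4) (0,5) (1,3) (2,3) (2,7) (3,2) (3,7) (5,3)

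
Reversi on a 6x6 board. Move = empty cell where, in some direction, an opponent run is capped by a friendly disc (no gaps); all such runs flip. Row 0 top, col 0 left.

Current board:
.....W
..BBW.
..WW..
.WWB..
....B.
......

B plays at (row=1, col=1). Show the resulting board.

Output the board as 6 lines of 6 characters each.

Answer: .....W
.BBBW.
..BW..
.WWB..
....B.
......

Derivation:
Place B at (1,1); scan 8 dirs for brackets.
Dir NW: first cell '.' (not opp) -> no flip
Dir N: first cell '.' (not opp) -> no flip
Dir NE: first cell '.' (not opp) -> no flip
Dir W: first cell '.' (not opp) -> no flip
Dir E: first cell 'B' (not opp) -> no flip
Dir SW: first cell '.' (not opp) -> no flip
Dir S: first cell '.' (not opp) -> no flip
Dir SE: opp run (2,2) capped by B -> flip
All flips: (2,2)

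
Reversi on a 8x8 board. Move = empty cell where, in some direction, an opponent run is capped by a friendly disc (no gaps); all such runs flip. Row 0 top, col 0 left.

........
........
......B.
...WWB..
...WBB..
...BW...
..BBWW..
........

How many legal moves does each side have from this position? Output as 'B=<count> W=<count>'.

Answer: B=9 W=9

Derivation:
-- B to move --
(2,2): flips 1 -> legal
(2,3): flips 3 -> legal
(2,4): flips 1 -> legal
(2,5): no bracket -> illegal
(3,2): flips 2 -> legal
(4,2): flips 1 -> legal
(5,2): no bracket -> illegal
(5,5): flips 1 -> legal
(5,6): no bracket -> illegal
(6,6): flips 2 -> legal
(7,3): no bracket -> illegal
(7,4): flips 2 -> legal
(7,5): flips 1 -> legal
(7,6): no bracket -> illegal
B mobility = 9
-- W to move --
(1,5): no bracket -> illegal
(1,6): no bracket -> illegal
(1,7): no bracket -> illegal
(2,4): no bracket -> illegal
(2,5): no bracket -> illegal
(2,7): no bracket -> illegal
(3,6): flips 2 -> legal
(3,7): no bracket -> illegal
(4,2): flips 1 -> legal
(4,6): flips 2 -> legal
(5,1): no bracket -> illegal
(5,2): flips 1 -> legal
(5,5): flips 1 -> legal
(5,6): flips 1 -> legal
(6,1): flips 2 -> legal
(7,1): no bracket -> illegal
(7,2): flips 1 -> legal
(7,3): flips 2 -> legal
(7,4): no bracket -> illegal
W mobility = 9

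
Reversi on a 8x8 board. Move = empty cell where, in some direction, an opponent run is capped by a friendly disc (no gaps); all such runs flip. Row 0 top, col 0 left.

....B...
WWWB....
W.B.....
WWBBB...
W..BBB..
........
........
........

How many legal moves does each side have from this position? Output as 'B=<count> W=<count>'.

-- B to move --
(0,0): flips 1 -> legal
(0,1): no bracket -> illegal
(0,2): flips 1 -> legal
(0,3): no bracket -> illegal
(2,1): no bracket -> illegal
(2,3): no bracket -> illegal
(4,1): no bracket -> illegal
(4,2): no bracket -> illegal
(5,0): no bracket -> illegal
(5,1): no bracket -> illegal
B mobility = 2
-- W to move --
(0,2): no bracket -> illegal
(0,3): no bracket -> illegal
(0,5): no bracket -> illegal
(1,4): flips 1 -> legal
(1,5): no bracket -> illegal
(2,1): no bracket -> illegal
(2,3): no bracket -> illegal
(2,4): no bracket -> illegal
(2,5): no bracket -> illegal
(3,5): flips 3 -> legal
(3,6): no bracket -> illegal
(4,1): no bracket -> illegal
(4,2): flips 2 -> legal
(4,6): no bracket -> illegal
(5,2): no bracket -> illegal
(5,3): no bracket -> illegal
(5,4): no bracket -> illegal
(5,5): flips 3 -> legal
(5,6): no bracket -> illegal
W mobility = 4

Answer: B=2 W=4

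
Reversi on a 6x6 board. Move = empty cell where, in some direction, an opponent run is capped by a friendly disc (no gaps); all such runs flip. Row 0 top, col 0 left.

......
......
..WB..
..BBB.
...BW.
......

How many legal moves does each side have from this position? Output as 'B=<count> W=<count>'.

-- B to move --
(1,1): flips 1 -> legal
(1,2): flips 1 -> legal
(1,3): no bracket -> illegal
(2,1): flips 1 -> legal
(3,1): no bracket -> illegal
(3,5): no bracket -> illegal
(4,5): flips 1 -> legal
(5,3): no bracket -> illegal
(5,4): flips 1 -> legal
(5,5): flips 1 -> legal
B mobility = 6
-- W to move --
(1,2): no bracket -> illegal
(1,3): no bracket -> illegal
(1,4): no bracket -> illegal
(2,1): no bracket -> illegal
(2,4): flips 2 -> legal
(2,5): no bracket -> illegal
(3,1): no bracket -> illegal
(3,5): no bracket -> illegal
(4,1): no bracket -> illegal
(4,2): flips 2 -> legal
(4,5): no bracket -> illegal
(5,2): no bracket -> illegal
(5,3): no bracket -> illegal
(5,4): no bracket -> illegal
W mobility = 2

Answer: B=6 W=2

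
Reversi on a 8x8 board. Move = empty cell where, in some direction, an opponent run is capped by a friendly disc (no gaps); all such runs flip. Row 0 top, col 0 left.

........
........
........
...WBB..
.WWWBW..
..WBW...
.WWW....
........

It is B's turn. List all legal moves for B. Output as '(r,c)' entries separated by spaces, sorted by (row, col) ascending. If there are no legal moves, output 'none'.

(2,2): flips 1 -> legal
(2,3): flips 2 -> legal
(2,4): no bracket -> illegal
(3,0): no bracket -> illegal
(3,1): flips 1 -> legal
(3,2): flips 1 -> legal
(3,6): no bracket -> illegal
(4,0): flips 3 -> legal
(4,6): flips 1 -> legal
(5,0): no bracket -> illegal
(5,1): flips 1 -> legal
(5,5): flips 2 -> legal
(5,6): flips 1 -> legal
(6,0): no bracket -> illegal
(6,4): flips 1 -> legal
(6,5): no bracket -> illegal
(7,0): flips 3 -> legal
(7,1): flips 1 -> legal
(7,2): no bracket -> illegal
(7,3): flips 1 -> legal
(7,4): no bracket -> illegal

Answer: (2,2) (2,3) (3,1) (3,2) (4,0) (4,6) (5,1) (5,5) (5,6) (6,4) (7,0) (7,1) (7,3)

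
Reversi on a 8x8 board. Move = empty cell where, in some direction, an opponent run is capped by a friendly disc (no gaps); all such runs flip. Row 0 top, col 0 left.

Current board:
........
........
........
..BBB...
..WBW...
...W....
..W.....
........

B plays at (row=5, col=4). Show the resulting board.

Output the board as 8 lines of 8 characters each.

Answer: ........
........
........
..BBB...
..WBB...
...WB...
..W.....
........

Derivation:
Place B at (5,4); scan 8 dirs for brackets.
Dir NW: first cell 'B' (not opp) -> no flip
Dir N: opp run (4,4) capped by B -> flip
Dir NE: first cell '.' (not opp) -> no flip
Dir W: opp run (5,3), next='.' -> no flip
Dir E: first cell '.' (not opp) -> no flip
Dir SW: first cell '.' (not opp) -> no flip
Dir S: first cell '.' (not opp) -> no flip
Dir SE: first cell '.' (not opp) -> no flip
All flips: (4,4)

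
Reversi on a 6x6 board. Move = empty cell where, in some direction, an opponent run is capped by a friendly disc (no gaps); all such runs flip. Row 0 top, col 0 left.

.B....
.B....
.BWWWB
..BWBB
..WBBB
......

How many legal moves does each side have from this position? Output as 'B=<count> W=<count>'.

-- B to move --
(1,2): flips 2 -> legal
(1,3): flips 3 -> legal
(1,4): flips 2 -> legal
(1,5): no bracket -> illegal
(3,1): no bracket -> illegal
(4,1): flips 1 -> legal
(5,1): no bracket -> illegal
(5,2): flips 1 -> legal
(5,3): no bracket -> illegal
B mobility = 5
-- W to move --
(0,0): flips 1 -> legal
(0,2): no bracket -> illegal
(1,0): no bracket -> illegal
(1,2): no bracket -> illegal
(1,4): no bracket -> illegal
(1,5): no bracket -> illegal
(2,0): flips 1 -> legal
(3,0): no bracket -> illegal
(3,1): flips 1 -> legal
(4,1): flips 1 -> legal
(5,2): no bracket -> illegal
(5,3): flips 1 -> legal
(5,4): flips 2 -> legal
(5,5): flips 1 -> legal
W mobility = 7

Answer: B=5 W=7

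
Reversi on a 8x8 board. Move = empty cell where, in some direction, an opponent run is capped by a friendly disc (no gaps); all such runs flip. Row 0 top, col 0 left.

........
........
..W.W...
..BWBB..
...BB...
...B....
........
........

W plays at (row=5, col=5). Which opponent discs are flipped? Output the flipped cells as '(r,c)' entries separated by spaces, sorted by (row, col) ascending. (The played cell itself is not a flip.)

Answer: (4,4)

Derivation:
Dir NW: opp run (4,4) capped by W -> flip
Dir N: first cell '.' (not opp) -> no flip
Dir NE: first cell '.' (not opp) -> no flip
Dir W: first cell '.' (not opp) -> no flip
Dir E: first cell '.' (not opp) -> no flip
Dir SW: first cell '.' (not opp) -> no flip
Dir S: first cell '.' (not opp) -> no flip
Dir SE: first cell '.' (not opp) -> no flip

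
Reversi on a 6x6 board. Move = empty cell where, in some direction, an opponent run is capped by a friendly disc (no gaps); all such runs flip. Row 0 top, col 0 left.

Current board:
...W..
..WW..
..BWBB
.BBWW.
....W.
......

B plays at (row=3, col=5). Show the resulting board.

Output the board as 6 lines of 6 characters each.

Answer: ...W..
..WW..
..BWBB
.BBBBB
....W.
......

Derivation:
Place B at (3,5); scan 8 dirs for brackets.
Dir NW: first cell 'B' (not opp) -> no flip
Dir N: first cell 'B' (not opp) -> no flip
Dir NE: edge -> no flip
Dir W: opp run (3,4) (3,3) capped by B -> flip
Dir E: edge -> no flip
Dir SW: opp run (4,4), next='.' -> no flip
Dir S: first cell '.' (not opp) -> no flip
Dir SE: edge -> no flip
All flips: (3,3) (3,4)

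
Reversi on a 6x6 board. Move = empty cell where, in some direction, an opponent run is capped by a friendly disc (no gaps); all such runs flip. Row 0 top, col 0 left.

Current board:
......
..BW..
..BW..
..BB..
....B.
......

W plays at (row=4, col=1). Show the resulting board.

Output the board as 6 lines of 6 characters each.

Answer: ......
..BW..
..BW..
..WB..
.W..B.
......

Derivation:
Place W at (4,1); scan 8 dirs for brackets.
Dir NW: first cell '.' (not opp) -> no flip
Dir N: first cell '.' (not opp) -> no flip
Dir NE: opp run (3,2) capped by W -> flip
Dir W: first cell '.' (not opp) -> no flip
Dir E: first cell '.' (not opp) -> no flip
Dir SW: first cell '.' (not opp) -> no flip
Dir S: first cell '.' (not opp) -> no flip
Dir SE: first cell '.' (not opp) -> no flip
All flips: (3,2)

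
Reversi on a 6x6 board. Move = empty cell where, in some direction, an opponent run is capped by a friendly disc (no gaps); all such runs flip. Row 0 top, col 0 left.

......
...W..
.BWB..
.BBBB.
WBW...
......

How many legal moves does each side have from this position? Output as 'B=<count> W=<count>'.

Answer: B=8 W=4

Derivation:
-- B to move --
(0,2): no bracket -> illegal
(0,3): flips 1 -> legal
(0,4): flips 2 -> legal
(1,1): flips 1 -> legal
(1,2): flips 1 -> legal
(1,4): no bracket -> illegal
(2,4): no bracket -> illegal
(3,0): no bracket -> illegal
(4,3): flips 1 -> legal
(5,0): no bracket -> illegal
(5,1): flips 1 -> legal
(5,2): flips 1 -> legal
(5,3): flips 1 -> legal
B mobility = 8
-- W to move --
(1,0): no bracket -> illegal
(1,1): no bracket -> illegal
(1,2): no bracket -> illegal
(1,4): no bracket -> illegal
(2,0): flips 2 -> legal
(2,4): flips 2 -> legal
(2,5): no bracket -> illegal
(3,0): no bracket -> illegal
(3,5): no bracket -> illegal
(4,3): flips 2 -> legal
(4,4): flips 1 -> legal
(4,5): no bracket -> illegal
(5,0): no bracket -> illegal
(5,1): no bracket -> illegal
(5,2): no bracket -> illegal
W mobility = 4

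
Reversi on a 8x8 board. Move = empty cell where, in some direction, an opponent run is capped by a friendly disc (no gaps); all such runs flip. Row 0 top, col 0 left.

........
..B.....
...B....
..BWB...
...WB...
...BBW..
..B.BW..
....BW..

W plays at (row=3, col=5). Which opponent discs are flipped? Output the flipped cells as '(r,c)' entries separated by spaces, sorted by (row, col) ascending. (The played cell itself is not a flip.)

Answer: (3,4)

Derivation:
Dir NW: first cell '.' (not opp) -> no flip
Dir N: first cell '.' (not opp) -> no flip
Dir NE: first cell '.' (not opp) -> no flip
Dir W: opp run (3,4) capped by W -> flip
Dir E: first cell '.' (not opp) -> no flip
Dir SW: opp run (4,4) (5,3) (6,2), next='.' -> no flip
Dir S: first cell '.' (not opp) -> no flip
Dir SE: first cell '.' (not opp) -> no flip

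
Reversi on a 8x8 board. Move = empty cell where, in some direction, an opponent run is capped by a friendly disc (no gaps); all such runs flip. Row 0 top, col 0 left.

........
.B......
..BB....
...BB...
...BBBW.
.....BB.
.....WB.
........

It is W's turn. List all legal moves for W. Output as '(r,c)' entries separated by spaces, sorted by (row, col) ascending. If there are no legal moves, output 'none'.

(0,0): no bracket -> illegal
(0,1): no bracket -> illegal
(0,2): no bracket -> illegal
(1,0): no bracket -> illegal
(1,2): no bracket -> illegal
(1,3): no bracket -> illegal
(1,4): no bracket -> illegal
(2,0): no bracket -> illegal
(2,1): no bracket -> illegal
(2,4): no bracket -> illegal
(2,5): no bracket -> illegal
(3,1): no bracket -> illegal
(3,2): no bracket -> illegal
(3,5): flips 2 -> legal
(3,6): no bracket -> illegal
(4,2): flips 3 -> legal
(4,7): flips 1 -> legal
(5,2): no bracket -> illegal
(5,3): no bracket -> illegal
(5,4): no bracket -> illegal
(5,7): no bracket -> illegal
(6,4): flips 1 -> legal
(6,7): flips 1 -> legal
(7,5): no bracket -> illegal
(7,6): flips 2 -> legal
(7,7): no bracket -> illegal

Answer: (3,5) (4,2) (4,7) (6,4) (6,7) (7,6)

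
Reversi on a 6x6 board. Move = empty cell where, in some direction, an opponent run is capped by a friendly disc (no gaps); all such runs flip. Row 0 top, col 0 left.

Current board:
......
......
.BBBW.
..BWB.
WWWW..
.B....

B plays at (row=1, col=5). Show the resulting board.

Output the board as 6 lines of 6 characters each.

Place B at (1,5); scan 8 dirs for brackets.
Dir NW: first cell '.' (not opp) -> no flip
Dir N: first cell '.' (not opp) -> no flip
Dir NE: edge -> no flip
Dir W: first cell '.' (not opp) -> no flip
Dir E: edge -> no flip
Dir SW: opp run (2,4) (3,3) (4,2) capped by B -> flip
Dir S: first cell '.' (not opp) -> no flip
Dir SE: edge -> no flip
All flips: (2,4) (3,3) (4,2)

Answer: ......
.....B
.BBBB.
..BBB.
WWBW..
.B....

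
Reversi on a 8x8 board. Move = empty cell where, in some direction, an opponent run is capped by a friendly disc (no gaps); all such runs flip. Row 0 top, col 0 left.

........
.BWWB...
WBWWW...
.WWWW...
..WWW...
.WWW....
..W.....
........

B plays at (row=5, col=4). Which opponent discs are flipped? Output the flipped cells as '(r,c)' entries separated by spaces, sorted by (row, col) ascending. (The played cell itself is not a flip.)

Answer: (2,4) (3,2) (3,4) (4,3) (4,4)

Derivation:
Dir NW: opp run (4,3) (3,2) capped by B -> flip
Dir N: opp run (4,4) (3,4) (2,4) capped by B -> flip
Dir NE: first cell '.' (not opp) -> no flip
Dir W: opp run (5,3) (5,2) (5,1), next='.' -> no flip
Dir E: first cell '.' (not opp) -> no flip
Dir SW: first cell '.' (not opp) -> no flip
Dir S: first cell '.' (not opp) -> no flip
Dir SE: first cell '.' (not opp) -> no flip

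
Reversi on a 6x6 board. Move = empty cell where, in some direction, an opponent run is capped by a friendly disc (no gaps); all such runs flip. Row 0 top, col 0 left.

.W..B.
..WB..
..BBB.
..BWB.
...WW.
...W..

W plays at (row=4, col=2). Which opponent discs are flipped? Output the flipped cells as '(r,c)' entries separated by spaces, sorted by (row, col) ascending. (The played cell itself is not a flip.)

Answer: (2,2) (3,2)

Derivation:
Dir NW: first cell '.' (not opp) -> no flip
Dir N: opp run (3,2) (2,2) capped by W -> flip
Dir NE: first cell 'W' (not opp) -> no flip
Dir W: first cell '.' (not opp) -> no flip
Dir E: first cell 'W' (not opp) -> no flip
Dir SW: first cell '.' (not opp) -> no flip
Dir S: first cell '.' (not opp) -> no flip
Dir SE: first cell 'W' (not opp) -> no flip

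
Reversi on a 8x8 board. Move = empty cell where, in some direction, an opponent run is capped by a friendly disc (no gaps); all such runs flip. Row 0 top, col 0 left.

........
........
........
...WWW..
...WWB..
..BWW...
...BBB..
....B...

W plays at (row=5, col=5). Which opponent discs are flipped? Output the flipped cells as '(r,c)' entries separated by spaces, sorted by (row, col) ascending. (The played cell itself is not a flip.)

Answer: (4,5)

Derivation:
Dir NW: first cell 'W' (not opp) -> no flip
Dir N: opp run (4,5) capped by W -> flip
Dir NE: first cell '.' (not opp) -> no flip
Dir W: first cell 'W' (not opp) -> no flip
Dir E: first cell '.' (not opp) -> no flip
Dir SW: opp run (6,4), next='.' -> no flip
Dir S: opp run (6,5), next='.' -> no flip
Dir SE: first cell '.' (not opp) -> no flip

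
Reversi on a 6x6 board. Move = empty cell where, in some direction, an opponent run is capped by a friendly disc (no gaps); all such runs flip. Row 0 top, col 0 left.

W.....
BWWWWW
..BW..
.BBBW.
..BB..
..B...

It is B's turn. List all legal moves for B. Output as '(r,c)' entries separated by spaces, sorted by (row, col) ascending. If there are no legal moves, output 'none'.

(0,1): no bracket -> illegal
(0,2): flips 1 -> legal
(0,3): flips 2 -> legal
(0,4): flips 1 -> legal
(0,5): flips 2 -> legal
(2,0): no bracket -> illegal
(2,1): no bracket -> illegal
(2,4): flips 1 -> legal
(2,5): flips 1 -> legal
(3,5): flips 1 -> legal
(4,4): no bracket -> illegal
(4,5): no bracket -> illegal

Answer: (0,2) (0,3) (0,4) (0,5) (2,4) (2,5) (3,5)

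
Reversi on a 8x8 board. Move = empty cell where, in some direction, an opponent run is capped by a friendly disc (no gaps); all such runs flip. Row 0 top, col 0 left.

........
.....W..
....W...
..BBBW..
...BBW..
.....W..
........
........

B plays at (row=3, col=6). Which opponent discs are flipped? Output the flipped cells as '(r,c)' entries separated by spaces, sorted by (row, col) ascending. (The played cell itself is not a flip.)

Dir NW: first cell '.' (not opp) -> no flip
Dir N: first cell '.' (not opp) -> no flip
Dir NE: first cell '.' (not opp) -> no flip
Dir W: opp run (3,5) capped by B -> flip
Dir E: first cell '.' (not opp) -> no flip
Dir SW: opp run (4,5), next='.' -> no flip
Dir S: first cell '.' (not opp) -> no flip
Dir SE: first cell '.' (not opp) -> no flip

Answer: (3,5)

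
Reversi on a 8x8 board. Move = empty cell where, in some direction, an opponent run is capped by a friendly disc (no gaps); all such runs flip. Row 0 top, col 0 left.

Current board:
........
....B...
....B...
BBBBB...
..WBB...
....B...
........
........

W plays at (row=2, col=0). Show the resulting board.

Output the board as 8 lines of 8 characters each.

Place W at (2,0); scan 8 dirs for brackets.
Dir NW: edge -> no flip
Dir N: first cell '.' (not opp) -> no flip
Dir NE: first cell '.' (not opp) -> no flip
Dir W: edge -> no flip
Dir E: first cell '.' (not opp) -> no flip
Dir SW: edge -> no flip
Dir S: opp run (3,0), next='.' -> no flip
Dir SE: opp run (3,1) capped by W -> flip
All flips: (3,1)

Answer: ........
....B...
W...B...
BWBBB...
..WBB...
....B...
........
........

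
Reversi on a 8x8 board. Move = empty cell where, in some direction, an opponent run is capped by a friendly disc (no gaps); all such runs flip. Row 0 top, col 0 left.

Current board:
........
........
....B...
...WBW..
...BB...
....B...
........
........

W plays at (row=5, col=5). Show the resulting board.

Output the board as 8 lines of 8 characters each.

Place W at (5,5); scan 8 dirs for brackets.
Dir NW: opp run (4,4) capped by W -> flip
Dir N: first cell '.' (not opp) -> no flip
Dir NE: first cell '.' (not opp) -> no flip
Dir W: opp run (5,4), next='.' -> no flip
Dir E: first cell '.' (not opp) -> no flip
Dir SW: first cell '.' (not opp) -> no flip
Dir S: first cell '.' (not opp) -> no flip
Dir SE: first cell '.' (not opp) -> no flip
All flips: (4,4)

Answer: ........
........
....B...
...WBW..
...BW...
....BW..
........
........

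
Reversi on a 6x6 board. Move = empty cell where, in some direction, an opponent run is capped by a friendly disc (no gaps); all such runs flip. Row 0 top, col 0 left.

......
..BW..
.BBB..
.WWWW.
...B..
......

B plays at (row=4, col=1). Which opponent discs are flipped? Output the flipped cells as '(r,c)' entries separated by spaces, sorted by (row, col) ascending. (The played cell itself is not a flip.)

Dir NW: first cell '.' (not opp) -> no flip
Dir N: opp run (3,1) capped by B -> flip
Dir NE: opp run (3,2) capped by B -> flip
Dir W: first cell '.' (not opp) -> no flip
Dir E: first cell '.' (not opp) -> no flip
Dir SW: first cell '.' (not opp) -> no flip
Dir S: first cell '.' (not opp) -> no flip
Dir SE: first cell '.' (not opp) -> no flip

Answer: (3,1) (3,2)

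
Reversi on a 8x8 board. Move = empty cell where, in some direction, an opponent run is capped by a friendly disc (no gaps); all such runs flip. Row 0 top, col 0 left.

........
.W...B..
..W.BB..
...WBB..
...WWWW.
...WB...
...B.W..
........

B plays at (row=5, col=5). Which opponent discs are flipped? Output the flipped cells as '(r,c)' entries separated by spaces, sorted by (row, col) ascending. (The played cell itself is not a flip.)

Dir NW: opp run (4,4) (3,3) (2,2) (1,1), next='.' -> no flip
Dir N: opp run (4,5) capped by B -> flip
Dir NE: opp run (4,6), next='.' -> no flip
Dir W: first cell 'B' (not opp) -> no flip
Dir E: first cell '.' (not opp) -> no flip
Dir SW: first cell '.' (not opp) -> no flip
Dir S: opp run (6,5), next='.' -> no flip
Dir SE: first cell '.' (not opp) -> no flip

Answer: (4,5)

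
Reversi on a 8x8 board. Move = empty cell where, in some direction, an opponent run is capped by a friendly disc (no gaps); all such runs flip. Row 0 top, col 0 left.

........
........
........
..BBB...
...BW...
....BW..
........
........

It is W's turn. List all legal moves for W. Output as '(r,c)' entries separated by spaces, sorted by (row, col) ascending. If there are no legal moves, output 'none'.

Answer: (2,2) (2,4) (4,2) (5,3) (6,4)

Derivation:
(2,1): no bracket -> illegal
(2,2): flips 1 -> legal
(2,3): no bracket -> illegal
(2,4): flips 1 -> legal
(2,5): no bracket -> illegal
(3,1): no bracket -> illegal
(3,5): no bracket -> illegal
(4,1): no bracket -> illegal
(4,2): flips 1 -> legal
(4,5): no bracket -> illegal
(5,2): no bracket -> illegal
(5,3): flips 1 -> legal
(6,3): no bracket -> illegal
(6,4): flips 1 -> legal
(6,5): no bracket -> illegal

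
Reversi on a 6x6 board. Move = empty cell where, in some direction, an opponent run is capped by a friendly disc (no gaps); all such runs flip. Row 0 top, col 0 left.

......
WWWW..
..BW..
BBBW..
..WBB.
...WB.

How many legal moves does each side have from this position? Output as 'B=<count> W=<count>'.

-- B to move --
(0,0): flips 1 -> legal
(0,1): no bracket -> illegal
(0,2): flips 1 -> legal
(0,3): flips 3 -> legal
(0,4): flips 1 -> legal
(1,4): flips 1 -> legal
(2,0): no bracket -> illegal
(2,1): no bracket -> illegal
(2,4): flips 1 -> legal
(3,4): flips 1 -> legal
(4,1): flips 1 -> legal
(5,1): no bracket -> illegal
(5,2): flips 2 -> legal
B mobility = 9
-- W to move --
(2,0): flips 1 -> legal
(2,1): flips 1 -> legal
(3,4): no bracket -> illegal
(3,5): flips 1 -> legal
(4,0): flips 2 -> legal
(4,1): flips 1 -> legal
(4,5): flips 2 -> legal
(5,2): no bracket -> illegal
(5,5): flips 2 -> legal
W mobility = 7

Answer: B=9 W=7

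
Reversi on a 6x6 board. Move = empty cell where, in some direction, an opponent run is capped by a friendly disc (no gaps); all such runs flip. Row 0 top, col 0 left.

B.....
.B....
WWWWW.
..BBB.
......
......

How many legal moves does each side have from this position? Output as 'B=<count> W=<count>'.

-- B to move --
(1,0): flips 1 -> legal
(1,2): flips 2 -> legal
(1,3): flips 1 -> legal
(1,4): flips 2 -> legal
(1,5): flips 1 -> legal
(2,5): no bracket -> illegal
(3,0): no bracket -> illegal
(3,1): flips 1 -> legal
(3,5): no bracket -> illegal
B mobility = 6
-- W to move --
(0,1): flips 1 -> legal
(0,2): flips 1 -> legal
(1,0): no bracket -> illegal
(1,2): no bracket -> illegal
(2,5): no bracket -> illegal
(3,1): no bracket -> illegal
(3,5): no bracket -> illegal
(4,1): flips 1 -> legal
(4,2): flips 2 -> legal
(4,3): flips 2 -> legal
(4,4): flips 2 -> legal
(4,5): flips 1 -> legal
W mobility = 7

Answer: B=6 W=7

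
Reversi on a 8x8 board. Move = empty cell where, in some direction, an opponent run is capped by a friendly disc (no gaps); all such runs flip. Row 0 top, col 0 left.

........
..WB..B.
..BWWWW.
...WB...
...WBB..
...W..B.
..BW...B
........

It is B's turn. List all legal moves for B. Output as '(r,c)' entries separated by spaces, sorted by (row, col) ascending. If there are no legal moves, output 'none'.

Answer: (0,1) (0,2) (1,1) (1,4) (2,7) (3,2) (3,5) (3,6) (4,2) (5,2) (6,4) (7,3)

Derivation:
(0,1): flips 2 -> legal
(0,2): flips 1 -> legal
(0,3): no bracket -> illegal
(1,1): flips 1 -> legal
(1,4): flips 1 -> legal
(1,5): no bracket -> illegal
(1,7): no bracket -> illegal
(2,1): no bracket -> illegal
(2,7): flips 4 -> legal
(3,2): flips 1 -> legal
(3,5): flips 1 -> legal
(3,6): flips 1 -> legal
(3,7): no bracket -> illegal
(4,2): flips 1 -> legal
(5,2): flips 1 -> legal
(5,4): no bracket -> illegal
(6,4): flips 1 -> legal
(7,2): no bracket -> illegal
(7,3): flips 5 -> legal
(7,4): no bracket -> illegal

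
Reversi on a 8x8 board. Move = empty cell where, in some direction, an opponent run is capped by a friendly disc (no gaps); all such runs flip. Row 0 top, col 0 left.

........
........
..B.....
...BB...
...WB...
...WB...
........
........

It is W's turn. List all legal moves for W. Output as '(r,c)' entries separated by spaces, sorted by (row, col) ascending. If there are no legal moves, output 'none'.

Answer: (2,3) (2,5) (3,5) (4,5) (5,5) (6,5)

Derivation:
(1,1): no bracket -> illegal
(1,2): no bracket -> illegal
(1,3): no bracket -> illegal
(2,1): no bracket -> illegal
(2,3): flips 1 -> legal
(2,4): no bracket -> illegal
(2,5): flips 1 -> legal
(3,1): no bracket -> illegal
(3,2): no bracket -> illegal
(3,5): flips 1 -> legal
(4,2): no bracket -> illegal
(4,5): flips 1 -> legal
(5,5): flips 1 -> legal
(6,3): no bracket -> illegal
(6,4): no bracket -> illegal
(6,5): flips 1 -> legal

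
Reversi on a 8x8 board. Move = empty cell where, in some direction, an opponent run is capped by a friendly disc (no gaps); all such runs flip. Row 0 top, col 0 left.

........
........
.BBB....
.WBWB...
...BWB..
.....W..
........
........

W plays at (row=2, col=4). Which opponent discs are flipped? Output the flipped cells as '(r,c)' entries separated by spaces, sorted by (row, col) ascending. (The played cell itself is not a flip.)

Dir NW: first cell '.' (not opp) -> no flip
Dir N: first cell '.' (not opp) -> no flip
Dir NE: first cell '.' (not opp) -> no flip
Dir W: opp run (2,3) (2,2) (2,1), next='.' -> no flip
Dir E: first cell '.' (not opp) -> no flip
Dir SW: first cell 'W' (not opp) -> no flip
Dir S: opp run (3,4) capped by W -> flip
Dir SE: first cell '.' (not opp) -> no flip

Answer: (3,4)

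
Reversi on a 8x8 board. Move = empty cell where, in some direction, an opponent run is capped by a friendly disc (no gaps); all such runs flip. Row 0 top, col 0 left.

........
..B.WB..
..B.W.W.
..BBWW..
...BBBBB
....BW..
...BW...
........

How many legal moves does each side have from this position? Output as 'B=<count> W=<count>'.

-- B to move --
(0,3): no bracket -> illegal
(0,4): flips 3 -> legal
(0,5): no bracket -> illegal
(1,3): flips 3 -> legal
(1,6): no bracket -> illegal
(1,7): flips 2 -> legal
(2,3): flips 1 -> legal
(2,5): flips 2 -> legal
(2,7): no bracket -> illegal
(3,6): flips 2 -> legal
(3,7): flips 1 -> legal
(5,3): no bracket -> illegal
(5,6): flips 1 -> legal
(6,5): flips 2 -> legal
(6,6): flips 1 -> legal
(7,3): flips 2 -> legal
(7,4): flips 1 -> legal
(7,5): no bracket -> illegal
B mobility = 12
-- W to move --
(0,1): no bracket -> illegal
(0,2): no bracket -> illegal
(0,3): no bracket -> illegal
(0,4): flips 1 -> legal
(0,5): no bracket -> illegal
(0,6): flips 1 -> legal
(1,1): flips 3 -> legal
(1,3): no bracket -> illegal
(1,6): flips 1 -> legal
(2,1): no bracket -> illegal
(2,3): no bracket -> illegal
(2,5): no bracket -> illegal
(3,1): flips 2 -> legal
(3,6): no bracket -> illegal
(3,7): flips 1 -> legal
(4,1): no bracket -> illegal
(4,2): flips 1 -> legal
(5,2): flips 1 -> legal
(5,3): flips 2 -> legal
(5,6): flips 1 -> legal
(5,7): flips 1 -> legal
(6,2): flips 1 -> legal
(6,5): no bracket -> illegal
(7,2): no bracket -> illegal
(7,3): no bracket -> illegal
(7,4): no bracket -> illegal
W mobility = 12

Answer: B=12 W=12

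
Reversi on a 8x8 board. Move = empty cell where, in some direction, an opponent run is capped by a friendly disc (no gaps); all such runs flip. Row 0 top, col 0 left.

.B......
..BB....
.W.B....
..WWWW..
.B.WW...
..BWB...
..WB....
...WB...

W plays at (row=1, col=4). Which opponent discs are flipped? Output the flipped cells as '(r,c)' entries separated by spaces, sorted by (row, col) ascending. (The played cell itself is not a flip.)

Answer: (2,3)

Derivation:
Dir NW: first cell '.' (not opp) -> no flip
Dir N: first cell '.' (not opp) -> no flip
Dir NE: first cell '.' (not opp) -> no flip
Dir W: opp run (1,3) (1,2), next='.' -> no flip
Dir E: first cell '.' (not opp) -> no flip
Dir SW: opp run (2,3) capped by W -> flip
Dir S: first cell '.' (not opp) -> no flip
Dir SE: first cell '.' (not opp) -> no flip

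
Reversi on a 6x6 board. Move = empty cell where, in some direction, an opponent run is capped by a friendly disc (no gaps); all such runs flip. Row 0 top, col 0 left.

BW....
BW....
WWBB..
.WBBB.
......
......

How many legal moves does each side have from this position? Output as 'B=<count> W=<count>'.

Answer: B=4 W=5

Derivation:
-- B to move --
(0,2): flips 1 -> legal
(1,2): flips 1 -> legal
(3,0): flips 2 -> legal
(4,0): flips 1 -> legal
(4,1): no bracket -> illegal
(4,2): no bracket -> illegal
B mobility = 4
-- W to move --
(1,2): no bracket -> illegal
(1,3): flips 1 -> legal
(1,4): no bracket -> illegal
(2,4): flips 2 -> legal
(2,5): no bracket -> illegal
(3,5): flips 3 -> legal
(4,1): no bracket -> illegal
(4,2): no bracket -> illegal
(4,3): flips 1 -> legal
(4,4): flips 2 -> legal
(4,5): no bracket -> illegal
W mobility = 5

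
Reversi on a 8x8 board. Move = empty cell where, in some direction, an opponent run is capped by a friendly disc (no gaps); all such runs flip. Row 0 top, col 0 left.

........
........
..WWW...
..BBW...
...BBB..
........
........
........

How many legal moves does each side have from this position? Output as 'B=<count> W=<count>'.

Answer: B=7 W=8

Derivation:
-- B to move --
(1,1): flips 1 -> legal
(1,2): flips 3 -> legal
(1,3): flips 1 -> legal
(1,4): flips 3 -> legal
(1,5): flips 1 -> legal
(2,1): no bracket -> illegal
(2,5): flips 1 -> legal
(3,1): no bracket -> illegal
(3,5): flips 1 -> legal
B mobility = 7
-- W to move --
(2,1): no bracket -> illegal
(3,1): flips 2 -> legal
(3,5): no bracket -> illegal
(3,6): no bracket -> illegal
(4,1): flips 1 -> legal
(4,2): flips 2 -> legal
(4,6): no bracket -> illegal
(5,2): flips 1 -> legal
(5,3): flips 2 -> legal
(5,4): flips 1 -> legal
(5,5): flips 2 -> legal
(5,6): flips 1 -> legal
W mobility = 8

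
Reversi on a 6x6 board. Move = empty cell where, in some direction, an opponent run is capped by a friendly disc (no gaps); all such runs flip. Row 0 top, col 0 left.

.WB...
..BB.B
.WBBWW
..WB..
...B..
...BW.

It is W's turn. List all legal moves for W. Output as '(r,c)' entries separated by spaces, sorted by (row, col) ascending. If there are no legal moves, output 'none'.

(0,3): flips 2 -> legal
(0,4): no bracket -> illegal
(0,5): flips 1 -> legal
(1,1): no bracket -> illegal
(1,4): flips 1 -> legal
(3,1): no bracket -> illegal
(3,4): flips 3 -> legal
(4,2): flips 1 -> legal
(4,4): no bracket -> illegal
(5,2): flips 1 -> legal

Answer: (0,3) (0,5) (1,4) (3,4) (4,2) (5,2)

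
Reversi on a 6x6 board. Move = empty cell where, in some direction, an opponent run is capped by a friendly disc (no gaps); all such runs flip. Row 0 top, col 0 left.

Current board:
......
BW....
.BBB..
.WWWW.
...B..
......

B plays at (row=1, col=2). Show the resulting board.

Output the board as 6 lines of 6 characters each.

Answer: ......
BBB...
.BBB..
.WWWW.
...B..
......

Derivation:
Place B at (1,2); scan 8 dirs for brackets.
Dir NW: first cell '.' (not opp) -> no flip
Dir N: first cell '.' (not opp) -> no flip
Dir NE: first cell '.' (not opp) -> no flip
Dir W: opp run (1,1) capped by B -> flip
Dir E: first cell '.' (not opp) -> no flip
Dir SW: first cell 'B' (not opp) -> no flip
Dir S: first cell 'B' (not opp) -> no flip
Dir SE: first cell 'B' (not opp) -> no flip
All flips: (1,1)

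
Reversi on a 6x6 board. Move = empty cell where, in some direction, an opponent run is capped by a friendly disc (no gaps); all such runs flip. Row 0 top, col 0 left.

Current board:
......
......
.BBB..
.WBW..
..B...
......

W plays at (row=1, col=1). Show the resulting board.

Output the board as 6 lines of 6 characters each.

Answer: ......
.W....
.WWB..
.WBW..
..B...
......

Derivation:
Place W at (1,1); scan 8 dirs for brackets.
Dir NW: first cell '.' (not opp) -> no flip
Dir N: first cell '.' (not opp) -> no flip
Dir NE: first cell '.' (not opp) -> no flip
Dir W: first cell '.' (not opp) -> no flip
Dir E: first cell '.' (not opp) -> no flip
Dir SW: first cell '.' (not opp) -> no flip
Dir S: opp run (2,1) capped by W -> flip
Dir SE: opp run (2,2) capped by W -> flip
All flips: (2,1) (2,2)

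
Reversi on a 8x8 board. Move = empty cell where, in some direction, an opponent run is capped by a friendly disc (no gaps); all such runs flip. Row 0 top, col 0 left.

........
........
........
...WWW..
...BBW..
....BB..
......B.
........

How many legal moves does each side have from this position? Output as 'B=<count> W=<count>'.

Answer: B=7 W=7

Derivation:
-- B to move --
(2,2): flips 1 -> legal
(2,3): flips 1 -> legal
(2,4): flips 1 -> legal
(2,5): flips 3 -> legal
(2,6): flips 1 -> legal
(3,2): no bracket -> illegal
(3,6): flips 1 -> legal
(4,2): no bracket -> illegal
(4,6): flips 1 -> legal
(5,6): no bracket -> illegal
B mobility = 7
-- W to move --
(3,2): no bracket -> illegal
(4,2): flips 2 -> legal
(4,6): no bracket -> illegal
(5,2): flips 1 -> legal
(5,3): flips 2 -> legal
(5,6): no bracket -> illegal
(5,7): no bracket -> illegal
(6,3): flips 1 -> legal
(6,4): flips 2 -> legal
(6,5): flips 1 -> legal
(6,7): no bracket -> illegal
(7,5): no bracket -> illegal
(7,6): no bracket -> illegal
(7,7): flips 3 -> legal
W mobility = 7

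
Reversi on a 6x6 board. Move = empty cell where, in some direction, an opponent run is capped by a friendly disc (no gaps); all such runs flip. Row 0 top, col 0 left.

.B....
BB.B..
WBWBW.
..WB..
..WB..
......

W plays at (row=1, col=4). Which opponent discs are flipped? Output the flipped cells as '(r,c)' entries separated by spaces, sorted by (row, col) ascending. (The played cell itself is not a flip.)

Answer: (2,3)

Derivation:
Dir NW: first cell '.' (not opp) -> no flip
Dir N: first cell '.' (not opp) -> no flip
Dir NE: first cell '.' (not opp) -> no flip
Dir W: opp run (1,3), next='.' -> no flip
Dir E: first cell '.' (not opp) -> no flip
Dir SW: opp run (2,3) capped by W -> flip
Dir S: first cell 'W' (not opp) -> no flip
Dir SE: first cell '.' (not opp) -> no flip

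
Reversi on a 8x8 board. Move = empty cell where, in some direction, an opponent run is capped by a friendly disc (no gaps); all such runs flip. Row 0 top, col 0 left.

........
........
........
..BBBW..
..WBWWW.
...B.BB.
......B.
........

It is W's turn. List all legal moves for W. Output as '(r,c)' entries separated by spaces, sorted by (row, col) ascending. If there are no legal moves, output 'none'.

Answer: (2,2) (2,3) (2,4) (3,1) (6,2) (6,4) (6,5) (6,7) (7,6) (7,7)

Derivation:
(2,1): no bracket -> illegal
(2,2): flips 2 -> legal
(2,3): flips 1 -> legal
(2,4): flips 2 -> legal
(2,5): no bracket -> illegal
(3,1): flips 3 -> legal
(4,1): no bracket -> illegal
(4,7): no bracket -> illegal
(5,2): no bracket -> illegal
(5,4): no bracket -> illegal
(5,7): no bracket -> illegal
(6,2): flips 1 -> legal
(6,3): no bracket -> illegal
(6,4): flips 2 -> legal
(6,5): flips 1 -> legal
(6,7): flips 1 -> legal
(7,5): no bracket -> illegal
(7,6): flips 2 -> legal
(7,7): flips 2 -> legal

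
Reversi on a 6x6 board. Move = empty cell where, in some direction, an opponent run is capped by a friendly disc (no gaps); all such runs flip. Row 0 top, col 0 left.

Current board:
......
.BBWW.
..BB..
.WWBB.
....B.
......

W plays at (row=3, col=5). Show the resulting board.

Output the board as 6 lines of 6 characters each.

Place W at (3,5); scan 8 dirs for brackets.
Dir NW: first cell '.' (not opp) -> no flip
Dir N: first cell '.' (not opp) -> no flip
Dir NE: edge -> no flip
Dir W: opp run (3,4) (3,3) capped by W -> flip
Dir E: edge -> no flip
Dir SW: opp run (4,4), next='.' -> no flip
Dir S: first cell '.' (not opp) -> no flip
Dir SE: edge -> no flip
All flips: (3,3) (3,4)

Answer: ......
.BBWW.
..BB..
.WWWWW
....B.
......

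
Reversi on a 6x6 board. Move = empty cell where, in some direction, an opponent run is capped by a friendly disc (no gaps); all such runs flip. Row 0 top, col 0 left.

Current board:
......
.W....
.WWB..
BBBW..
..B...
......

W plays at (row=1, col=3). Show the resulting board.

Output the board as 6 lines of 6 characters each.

Place W at (1,3); scan 8 dirs for brackets.
Dir NW: first cell '.' (not opp) -> no flip
Dir N: first cell '.' (not opp) -> no flip
Dir NE: first cell '.' (not opp) -> no flip
Dir W: first cell '.' (not opp) -> no flip
Dir E: first cell '.' (not opp) -> no flip
Dir SW: first cell 'W' (not opp) -> no flip
Dir S: opp run (2,3) capped by W -> flip
Dir SE: first cell '.' (not opp) -> no flip
All flips: (2,3)

Answer: ......
.W.W..
.WWW..
BBBW..
..B...
......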